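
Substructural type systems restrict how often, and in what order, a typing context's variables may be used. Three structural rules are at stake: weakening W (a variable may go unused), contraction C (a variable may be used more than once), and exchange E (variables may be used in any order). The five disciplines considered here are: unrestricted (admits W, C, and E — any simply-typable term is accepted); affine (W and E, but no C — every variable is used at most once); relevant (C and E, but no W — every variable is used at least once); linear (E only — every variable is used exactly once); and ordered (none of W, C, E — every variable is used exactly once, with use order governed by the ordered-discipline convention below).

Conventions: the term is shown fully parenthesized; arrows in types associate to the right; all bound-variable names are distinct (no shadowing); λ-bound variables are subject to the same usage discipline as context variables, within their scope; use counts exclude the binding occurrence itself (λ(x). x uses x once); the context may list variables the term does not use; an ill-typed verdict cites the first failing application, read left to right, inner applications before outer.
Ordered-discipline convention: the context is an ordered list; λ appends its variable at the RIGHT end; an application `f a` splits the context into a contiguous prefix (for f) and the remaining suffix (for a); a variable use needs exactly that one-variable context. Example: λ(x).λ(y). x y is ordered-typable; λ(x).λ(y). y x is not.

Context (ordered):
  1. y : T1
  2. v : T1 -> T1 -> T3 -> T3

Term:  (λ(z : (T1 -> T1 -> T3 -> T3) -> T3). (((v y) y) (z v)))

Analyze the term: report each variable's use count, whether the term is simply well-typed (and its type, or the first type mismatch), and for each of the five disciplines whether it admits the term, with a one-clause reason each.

use counts: y: 2, v: 2, z (λ-bound): 1
order of uses: v, y, y, z, v
typing: well-typed at ((T1 -> T1 -> T3 -> T3) -> T3) -> T3
ordered: ✗ — needs contraction — y ×2, v ×2
linear: ✗ — needs contraction — y ×2, v ×2
affine: ✗ — needs contraction — y ×2, v ×2
relevant: ✓ — at least one use each (y, v, z)
unrestricted: ✓ — typability at ((T1 -> T1 -> T3 -> T3) -> T3) -> T3 is all that's needed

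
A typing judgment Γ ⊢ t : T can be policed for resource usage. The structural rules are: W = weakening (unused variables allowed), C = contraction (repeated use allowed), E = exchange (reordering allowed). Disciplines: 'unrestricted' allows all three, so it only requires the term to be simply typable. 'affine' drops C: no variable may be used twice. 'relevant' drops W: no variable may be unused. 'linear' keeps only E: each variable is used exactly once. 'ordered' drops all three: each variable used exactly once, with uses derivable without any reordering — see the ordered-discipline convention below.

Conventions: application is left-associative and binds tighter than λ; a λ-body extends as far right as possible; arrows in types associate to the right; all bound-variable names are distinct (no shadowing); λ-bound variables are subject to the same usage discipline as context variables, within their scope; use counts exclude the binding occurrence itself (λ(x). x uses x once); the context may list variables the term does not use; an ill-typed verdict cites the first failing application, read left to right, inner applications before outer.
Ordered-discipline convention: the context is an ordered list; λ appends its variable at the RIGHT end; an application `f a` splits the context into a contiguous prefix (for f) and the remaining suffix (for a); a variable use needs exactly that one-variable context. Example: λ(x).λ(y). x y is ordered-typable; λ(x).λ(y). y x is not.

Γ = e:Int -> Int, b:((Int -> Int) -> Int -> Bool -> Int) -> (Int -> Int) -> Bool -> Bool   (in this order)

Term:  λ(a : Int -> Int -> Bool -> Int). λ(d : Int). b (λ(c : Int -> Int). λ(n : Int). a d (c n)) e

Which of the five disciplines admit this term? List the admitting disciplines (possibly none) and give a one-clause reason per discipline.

accepted by: linear, affine, relevant, unrestricted
usage: e=1; b=1; a [bound]=1; d [bound]=1; c [bound]=1; n [bound]=1
order of uses: b, a, d, c, n, e
typing: well-typed at (Int -> Int -> Bool -> Int) -> Int -> Bool -> Bool
ordered: ✗, needs exchange: uses follow b, a, d, c, n, e
linear: ✓, exactly-once usage across e, b, a, d, c, n
affine: ✓, none of e, b, a, d, c, n used more than once
relevant: ✓, at least one use each (e, b, a, d, c, n)
unrestricted: ✓, typability at (Int -> Int -> Bool -> Int) -> Int -> Bool -> Bool is all that's needed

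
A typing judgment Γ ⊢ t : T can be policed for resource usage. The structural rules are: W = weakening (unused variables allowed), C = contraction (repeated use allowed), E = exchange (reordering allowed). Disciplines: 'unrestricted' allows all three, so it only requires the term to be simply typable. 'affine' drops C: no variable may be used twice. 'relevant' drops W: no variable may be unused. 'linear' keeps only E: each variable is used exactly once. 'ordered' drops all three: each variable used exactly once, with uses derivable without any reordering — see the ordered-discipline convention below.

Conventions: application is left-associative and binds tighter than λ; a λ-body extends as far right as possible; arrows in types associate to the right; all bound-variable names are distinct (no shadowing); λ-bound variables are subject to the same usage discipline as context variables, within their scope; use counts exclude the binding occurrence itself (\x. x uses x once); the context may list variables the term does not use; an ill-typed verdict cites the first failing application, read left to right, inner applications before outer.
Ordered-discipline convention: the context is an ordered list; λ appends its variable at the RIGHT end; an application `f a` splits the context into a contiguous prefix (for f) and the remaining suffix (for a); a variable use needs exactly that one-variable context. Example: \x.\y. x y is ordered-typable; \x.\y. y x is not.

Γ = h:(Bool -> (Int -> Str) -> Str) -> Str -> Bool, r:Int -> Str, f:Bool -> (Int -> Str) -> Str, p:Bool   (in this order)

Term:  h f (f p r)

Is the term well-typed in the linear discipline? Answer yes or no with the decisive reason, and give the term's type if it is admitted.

no — f ×2 used more than once (contraction)
counts: h ×1; r ×1; f ×2; p ×1
left-to-right use order: h, f, f, p, r
typing: well-typed — term : Bool
summary: ordered ✗ | linear ✗ | affine ✗ | relevant ✓ | unrestricted ✓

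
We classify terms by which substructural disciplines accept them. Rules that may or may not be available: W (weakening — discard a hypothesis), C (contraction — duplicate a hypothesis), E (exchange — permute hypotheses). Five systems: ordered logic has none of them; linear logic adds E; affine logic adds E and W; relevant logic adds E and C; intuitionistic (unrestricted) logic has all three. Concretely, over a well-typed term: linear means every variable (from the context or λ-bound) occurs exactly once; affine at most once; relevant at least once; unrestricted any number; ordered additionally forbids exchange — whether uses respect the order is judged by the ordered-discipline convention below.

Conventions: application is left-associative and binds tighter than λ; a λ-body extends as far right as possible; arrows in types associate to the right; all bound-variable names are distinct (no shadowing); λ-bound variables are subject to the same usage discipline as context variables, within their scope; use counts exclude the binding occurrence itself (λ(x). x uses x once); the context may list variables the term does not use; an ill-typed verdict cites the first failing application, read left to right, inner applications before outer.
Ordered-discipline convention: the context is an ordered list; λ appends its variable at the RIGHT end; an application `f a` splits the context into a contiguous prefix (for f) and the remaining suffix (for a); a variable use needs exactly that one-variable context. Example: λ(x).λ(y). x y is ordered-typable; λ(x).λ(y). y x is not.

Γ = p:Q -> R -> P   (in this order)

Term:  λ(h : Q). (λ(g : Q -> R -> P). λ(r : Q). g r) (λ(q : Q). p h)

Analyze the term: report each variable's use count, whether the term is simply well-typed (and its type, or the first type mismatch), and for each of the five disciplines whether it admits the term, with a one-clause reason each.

variable uses: p: 1; h (λ-bound): 1; g (λ-bound): 1; r (λ-bound): 1; q (λ-bound): 0
use order (left to right): g, r, p, h
typing: well-typed at Q -> Q -> R -> P
ordered ✗ (q never used (weakening))
linear ✗ (q never used (weakening))
affine ✓ (no duplicate uses among p, h, g, r, q)
relevant ✗ (q never used (weakening))
unrestricted ✓ (type-checks (Q -> Q -> R -> P) and nothing is barred)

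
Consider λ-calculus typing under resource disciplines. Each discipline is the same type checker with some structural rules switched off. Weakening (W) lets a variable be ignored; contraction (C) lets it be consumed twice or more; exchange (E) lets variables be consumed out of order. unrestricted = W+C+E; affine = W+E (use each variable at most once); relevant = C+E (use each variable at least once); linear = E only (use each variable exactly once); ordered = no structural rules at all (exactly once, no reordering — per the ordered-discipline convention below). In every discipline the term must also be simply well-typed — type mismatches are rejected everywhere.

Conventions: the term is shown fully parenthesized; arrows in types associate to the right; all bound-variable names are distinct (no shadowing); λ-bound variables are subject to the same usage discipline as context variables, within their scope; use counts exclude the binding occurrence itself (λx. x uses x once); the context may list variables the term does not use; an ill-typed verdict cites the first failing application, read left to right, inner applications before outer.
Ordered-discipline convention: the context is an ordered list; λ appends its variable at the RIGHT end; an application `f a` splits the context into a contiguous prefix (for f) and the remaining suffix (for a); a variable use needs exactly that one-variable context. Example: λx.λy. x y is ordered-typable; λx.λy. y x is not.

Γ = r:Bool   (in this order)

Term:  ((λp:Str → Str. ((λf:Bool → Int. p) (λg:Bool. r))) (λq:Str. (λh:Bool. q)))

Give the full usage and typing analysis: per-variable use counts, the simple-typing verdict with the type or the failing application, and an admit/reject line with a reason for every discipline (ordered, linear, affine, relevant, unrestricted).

usage: r: 1×; p (bound): 1×; f (bound): 0×; g (bound): 0×; q (bound): 1×; h (bound): 0×
left-to-right use order: p, r, q
typing: ill-typed: a function awaiting Bool → Int gets Bool → Bool
ordered: ✗, not simply typable
linear: ✗, fails simple typing
affine: ✗, a type mismatch blocks all five
relevant: ✗, the type mismatch rejects it
unrestricted: ✗, not simply typable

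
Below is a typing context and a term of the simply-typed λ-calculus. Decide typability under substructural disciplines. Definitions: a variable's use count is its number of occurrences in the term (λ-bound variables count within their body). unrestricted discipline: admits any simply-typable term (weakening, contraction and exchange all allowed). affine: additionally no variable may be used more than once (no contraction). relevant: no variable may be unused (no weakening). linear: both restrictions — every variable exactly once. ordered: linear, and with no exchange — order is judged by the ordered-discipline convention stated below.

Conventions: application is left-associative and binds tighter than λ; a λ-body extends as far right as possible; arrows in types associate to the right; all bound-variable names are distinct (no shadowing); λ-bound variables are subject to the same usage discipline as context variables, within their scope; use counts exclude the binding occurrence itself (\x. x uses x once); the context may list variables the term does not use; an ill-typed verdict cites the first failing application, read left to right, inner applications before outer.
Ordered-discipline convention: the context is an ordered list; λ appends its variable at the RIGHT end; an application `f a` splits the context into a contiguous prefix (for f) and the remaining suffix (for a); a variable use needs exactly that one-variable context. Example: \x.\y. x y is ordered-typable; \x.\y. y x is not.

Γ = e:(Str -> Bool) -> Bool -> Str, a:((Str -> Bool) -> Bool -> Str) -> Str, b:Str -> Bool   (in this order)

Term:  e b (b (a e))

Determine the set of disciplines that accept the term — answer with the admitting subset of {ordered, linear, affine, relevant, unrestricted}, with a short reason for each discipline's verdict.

admitted by: relevant, unrestricted
counts: e ×2, a ×1, b ×2
uses in reading order: e, b, b, a, e
typing: the term checks, with type Str
ordered: ✗ — e ×2, b ×2 used more than once (contraction)
linear: ✗ — e ×2, b ×2 used more than once (contraction)
affine: ✗ — e ×2, b ×2 used more than once (contraction)
relevant: ✓ — none of e, a, b goes unused
unrestricted: ✓ — type-checks (Str) and nothing is barred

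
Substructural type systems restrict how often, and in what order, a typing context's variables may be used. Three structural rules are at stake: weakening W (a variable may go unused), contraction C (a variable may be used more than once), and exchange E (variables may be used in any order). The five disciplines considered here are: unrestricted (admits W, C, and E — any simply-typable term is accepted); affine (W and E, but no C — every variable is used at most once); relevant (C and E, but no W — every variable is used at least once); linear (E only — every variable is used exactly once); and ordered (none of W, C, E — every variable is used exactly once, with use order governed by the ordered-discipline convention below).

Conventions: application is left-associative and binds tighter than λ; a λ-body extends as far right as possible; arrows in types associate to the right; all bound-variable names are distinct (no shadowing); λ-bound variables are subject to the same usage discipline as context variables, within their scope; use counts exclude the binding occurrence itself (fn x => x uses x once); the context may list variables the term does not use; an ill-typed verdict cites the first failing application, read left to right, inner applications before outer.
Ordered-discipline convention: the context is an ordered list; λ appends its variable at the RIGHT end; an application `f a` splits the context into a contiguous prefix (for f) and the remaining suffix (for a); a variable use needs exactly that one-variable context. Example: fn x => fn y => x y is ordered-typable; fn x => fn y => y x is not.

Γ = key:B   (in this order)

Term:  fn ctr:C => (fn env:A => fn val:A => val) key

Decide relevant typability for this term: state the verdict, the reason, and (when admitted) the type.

no — the type mismatch rejects it
use counts: key=1, ctr (λ-bound)=0, env (λ-bound)=0, val (λ-bound)=1
uses in reading order: val, key
typing: ill-typed: a function awaiting A gets B
per-discipline verdicts: ordered ✗; linear ✗; affine ✗; relevant ✗; unrestricted ✗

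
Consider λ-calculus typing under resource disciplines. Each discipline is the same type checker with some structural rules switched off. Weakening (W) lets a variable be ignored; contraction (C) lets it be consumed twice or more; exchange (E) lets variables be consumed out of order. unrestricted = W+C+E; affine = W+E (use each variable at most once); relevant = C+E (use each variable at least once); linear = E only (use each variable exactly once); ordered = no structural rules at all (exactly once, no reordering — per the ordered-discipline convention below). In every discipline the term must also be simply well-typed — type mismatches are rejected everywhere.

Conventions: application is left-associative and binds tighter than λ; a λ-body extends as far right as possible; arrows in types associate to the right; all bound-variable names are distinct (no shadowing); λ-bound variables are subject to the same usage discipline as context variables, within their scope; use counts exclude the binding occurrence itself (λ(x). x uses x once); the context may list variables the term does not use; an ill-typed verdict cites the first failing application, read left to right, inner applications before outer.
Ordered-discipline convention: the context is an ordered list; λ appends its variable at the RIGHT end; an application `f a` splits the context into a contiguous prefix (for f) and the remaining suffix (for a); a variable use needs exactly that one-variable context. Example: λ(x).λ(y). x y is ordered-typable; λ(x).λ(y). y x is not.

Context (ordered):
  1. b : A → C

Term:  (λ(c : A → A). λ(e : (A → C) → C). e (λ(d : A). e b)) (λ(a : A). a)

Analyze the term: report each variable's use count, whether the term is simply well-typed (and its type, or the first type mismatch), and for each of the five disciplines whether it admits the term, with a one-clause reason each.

variable uses: b=1, c (bound)=0, e (bound)=2, d (bound)=0, a (bound)=1
order of uses: e, e, b, a
typing: ✓ — ((A → C) → C) → C
ordered: ✗ — needs contraction — e ×2; needs weakening: c, d unused
linear: ✗ — needs contraction — e ×2; needs weakening: c, d unused
affine: ✗ — needs contraction — e ×2
relevant: ✗ — needs weakening: c, d unused
unrestricted: ✓ — simply typable at ((A → C) → C) → C; W, C, E all held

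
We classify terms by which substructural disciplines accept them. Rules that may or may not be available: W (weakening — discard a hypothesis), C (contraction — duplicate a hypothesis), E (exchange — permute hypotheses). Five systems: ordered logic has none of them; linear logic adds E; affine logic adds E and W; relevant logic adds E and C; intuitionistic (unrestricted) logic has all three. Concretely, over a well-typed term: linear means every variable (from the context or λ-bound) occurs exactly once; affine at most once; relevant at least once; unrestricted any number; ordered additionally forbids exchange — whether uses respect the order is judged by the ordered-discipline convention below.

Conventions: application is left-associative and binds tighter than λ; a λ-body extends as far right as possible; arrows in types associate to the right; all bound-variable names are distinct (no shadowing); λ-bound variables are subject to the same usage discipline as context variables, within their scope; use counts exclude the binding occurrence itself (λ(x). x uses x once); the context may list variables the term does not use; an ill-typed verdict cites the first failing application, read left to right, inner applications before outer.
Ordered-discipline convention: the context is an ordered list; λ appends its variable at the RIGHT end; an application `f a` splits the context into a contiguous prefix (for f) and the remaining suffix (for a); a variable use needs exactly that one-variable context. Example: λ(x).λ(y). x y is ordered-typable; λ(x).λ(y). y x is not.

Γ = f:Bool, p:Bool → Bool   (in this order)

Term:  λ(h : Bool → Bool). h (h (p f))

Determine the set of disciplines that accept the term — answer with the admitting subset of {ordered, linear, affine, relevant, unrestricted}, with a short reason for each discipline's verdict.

accepted by: relevant, unrestricted
counts: f: 1×, p: 1×, h [bound]: 2×
left-to-right use order: h, h, p, f
typing: well-typed — term : (Bool → Bool) → Bool
ordered: ✗ — uses contraction: h ×2
linear: ✗ — uses contraction: h ×2
affine: ✗ — uses contraction: h ×2
relevant: ✓ — none of f, p, h goes unused
unrestricted: ✓ — simply typable at (Bool → Bool) → Bool; W, C, E all held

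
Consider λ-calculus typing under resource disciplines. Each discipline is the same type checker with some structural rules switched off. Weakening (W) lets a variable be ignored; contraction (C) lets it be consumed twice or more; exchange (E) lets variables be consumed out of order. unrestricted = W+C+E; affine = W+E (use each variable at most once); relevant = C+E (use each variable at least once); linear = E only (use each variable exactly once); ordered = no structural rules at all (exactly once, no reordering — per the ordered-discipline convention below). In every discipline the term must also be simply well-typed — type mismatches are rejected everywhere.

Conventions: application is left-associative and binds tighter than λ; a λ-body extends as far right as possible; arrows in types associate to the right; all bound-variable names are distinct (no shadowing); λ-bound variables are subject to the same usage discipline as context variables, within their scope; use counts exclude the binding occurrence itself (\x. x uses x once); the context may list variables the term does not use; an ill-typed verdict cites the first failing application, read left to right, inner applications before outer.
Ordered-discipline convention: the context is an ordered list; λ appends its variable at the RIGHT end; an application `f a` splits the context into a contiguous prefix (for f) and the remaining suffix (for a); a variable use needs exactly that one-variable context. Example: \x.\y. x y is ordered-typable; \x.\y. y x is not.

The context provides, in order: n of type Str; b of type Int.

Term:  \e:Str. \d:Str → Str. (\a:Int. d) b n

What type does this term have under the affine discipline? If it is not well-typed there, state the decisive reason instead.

term : Str → (Str → Str) → Str
usage: n: 1, b: 1, e (λ-bound): 0, d (λ-bound): 1, a (λ-bound): 0
uses in reading order: d, b, n
typing: well-typed — term : Str → (Str → Str) → Str
summary: ordered ✗ · linear ✗ · affine ✓ · relevant ✗ · unrestricted ✓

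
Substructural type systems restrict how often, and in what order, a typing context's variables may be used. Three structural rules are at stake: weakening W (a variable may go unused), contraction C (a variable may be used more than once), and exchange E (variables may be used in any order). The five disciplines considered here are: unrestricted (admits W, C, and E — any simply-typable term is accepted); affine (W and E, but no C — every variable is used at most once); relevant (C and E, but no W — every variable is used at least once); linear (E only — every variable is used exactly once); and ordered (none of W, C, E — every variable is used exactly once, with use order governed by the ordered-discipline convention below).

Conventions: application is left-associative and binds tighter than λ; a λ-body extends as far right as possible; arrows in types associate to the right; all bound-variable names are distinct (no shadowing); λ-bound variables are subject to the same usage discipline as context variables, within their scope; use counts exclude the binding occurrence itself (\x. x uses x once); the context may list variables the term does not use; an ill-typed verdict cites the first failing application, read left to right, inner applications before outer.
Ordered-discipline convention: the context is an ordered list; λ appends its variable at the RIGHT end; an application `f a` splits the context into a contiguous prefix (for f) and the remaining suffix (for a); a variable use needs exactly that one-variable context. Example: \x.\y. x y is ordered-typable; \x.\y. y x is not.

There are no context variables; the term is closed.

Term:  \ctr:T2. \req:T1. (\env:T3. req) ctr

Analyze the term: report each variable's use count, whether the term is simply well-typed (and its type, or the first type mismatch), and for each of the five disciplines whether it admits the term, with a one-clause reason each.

usage: ctr (bound): 1×, req (bound): 1×, env (bound): 0×
left-to-right use order: req, ctr
typing: ill-typed: an application expects T3 but receives T2
ordered: ✗, a type mismatch blocks all five
linear: ✗, the type mismatch rejects it
affine: ✗, not simply typable
relevant: ✗, fails simple typing
unrestricted: ✗, a type mismatch blocks all five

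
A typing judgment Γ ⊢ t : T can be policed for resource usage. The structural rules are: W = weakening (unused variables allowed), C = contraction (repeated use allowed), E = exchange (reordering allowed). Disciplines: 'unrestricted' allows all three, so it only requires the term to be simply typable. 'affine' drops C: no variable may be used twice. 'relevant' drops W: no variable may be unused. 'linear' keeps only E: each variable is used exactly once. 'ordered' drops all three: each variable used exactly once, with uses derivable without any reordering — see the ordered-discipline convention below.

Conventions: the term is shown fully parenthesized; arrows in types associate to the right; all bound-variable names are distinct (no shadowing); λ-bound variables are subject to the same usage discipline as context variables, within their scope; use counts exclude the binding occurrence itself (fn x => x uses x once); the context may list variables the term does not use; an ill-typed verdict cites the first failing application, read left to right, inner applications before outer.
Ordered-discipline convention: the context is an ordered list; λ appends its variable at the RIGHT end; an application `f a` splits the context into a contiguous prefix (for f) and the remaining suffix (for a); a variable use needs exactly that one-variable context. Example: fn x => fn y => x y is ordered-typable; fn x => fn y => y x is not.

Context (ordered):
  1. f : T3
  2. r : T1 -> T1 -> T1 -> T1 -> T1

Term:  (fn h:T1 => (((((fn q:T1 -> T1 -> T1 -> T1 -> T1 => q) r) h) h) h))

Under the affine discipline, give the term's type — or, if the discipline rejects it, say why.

not well-typed under affine — h ×3 used more than once (contraction)
use counts: f: 0, r: 1, h (bound): 3, q (bound): 1
left-to-right use order: q, r, h, h, h
typing: well-typed — term : T1 -> T1 -> T1
summary: ordered ✗, linear ✗, affine ✗, relevant ✗, unrestricted ✓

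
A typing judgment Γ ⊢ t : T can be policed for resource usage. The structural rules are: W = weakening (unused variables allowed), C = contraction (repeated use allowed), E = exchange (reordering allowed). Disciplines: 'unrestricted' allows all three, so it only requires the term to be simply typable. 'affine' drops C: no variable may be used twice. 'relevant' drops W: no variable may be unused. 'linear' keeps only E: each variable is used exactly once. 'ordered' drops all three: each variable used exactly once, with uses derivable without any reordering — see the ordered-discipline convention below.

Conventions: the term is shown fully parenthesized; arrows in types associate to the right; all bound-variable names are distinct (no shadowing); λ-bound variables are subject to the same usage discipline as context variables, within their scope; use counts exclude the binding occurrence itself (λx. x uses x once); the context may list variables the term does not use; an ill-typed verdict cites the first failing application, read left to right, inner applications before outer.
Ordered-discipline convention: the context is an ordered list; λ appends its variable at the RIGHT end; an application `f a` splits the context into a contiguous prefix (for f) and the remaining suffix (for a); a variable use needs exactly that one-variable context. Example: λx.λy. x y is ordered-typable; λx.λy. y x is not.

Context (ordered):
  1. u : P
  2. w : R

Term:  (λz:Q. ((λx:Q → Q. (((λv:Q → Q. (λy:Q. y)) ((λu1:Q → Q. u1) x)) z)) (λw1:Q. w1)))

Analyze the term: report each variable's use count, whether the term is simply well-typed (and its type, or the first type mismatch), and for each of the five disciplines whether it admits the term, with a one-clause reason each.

usage: u: 0, w: 0, z [bound]: 1, x [bound]: 1, v [bound]: 0, y [bound]: 1, u1 [bound]: 1, w1 [bound]: 1
order of uses: y, u1, x, z, w1
typing: well-typed at Q → Q
ordered ✗ (u, w, v never used (weakening))
linear ✗ (u, w, v never used (weakening))
affine ✓ (u, w, z, x, v, y, u1, w1: no repeats, contraction unneeded)
relevant ✗ (u, w, v never used (weakening))
unrestricted ✓ (type-checks (Q → Q) and nothing is barred)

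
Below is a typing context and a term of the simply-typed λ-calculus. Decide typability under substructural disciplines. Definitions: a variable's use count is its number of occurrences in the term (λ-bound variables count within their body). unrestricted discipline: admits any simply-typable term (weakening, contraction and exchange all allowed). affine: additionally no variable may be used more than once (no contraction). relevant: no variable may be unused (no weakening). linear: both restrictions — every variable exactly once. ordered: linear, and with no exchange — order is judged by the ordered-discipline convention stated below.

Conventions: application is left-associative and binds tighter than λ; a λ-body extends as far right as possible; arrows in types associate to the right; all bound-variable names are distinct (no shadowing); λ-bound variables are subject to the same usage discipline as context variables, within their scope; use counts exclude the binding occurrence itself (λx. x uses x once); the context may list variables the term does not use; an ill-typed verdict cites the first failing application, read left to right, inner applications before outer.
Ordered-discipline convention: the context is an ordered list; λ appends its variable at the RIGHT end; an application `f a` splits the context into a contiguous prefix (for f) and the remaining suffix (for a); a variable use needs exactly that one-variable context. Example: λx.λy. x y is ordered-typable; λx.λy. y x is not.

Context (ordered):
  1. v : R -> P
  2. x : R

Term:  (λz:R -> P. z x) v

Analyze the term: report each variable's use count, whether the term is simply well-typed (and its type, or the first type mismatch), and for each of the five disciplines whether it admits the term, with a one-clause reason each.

variable uses: v=1; x=1; z (bound)=1
use order (left to right): z, x, v
typing: ✓ — P
ordered ✗ (use order z, x, v needs exchange)
linear ✓ (each of v, x, z used exactly once)
affine ✓ (at most one use each (v, x, z))
relevant ✓ (v, x, z: all used, weakening unneeded)
unrestricted ✓ (typability at P is all that's needed)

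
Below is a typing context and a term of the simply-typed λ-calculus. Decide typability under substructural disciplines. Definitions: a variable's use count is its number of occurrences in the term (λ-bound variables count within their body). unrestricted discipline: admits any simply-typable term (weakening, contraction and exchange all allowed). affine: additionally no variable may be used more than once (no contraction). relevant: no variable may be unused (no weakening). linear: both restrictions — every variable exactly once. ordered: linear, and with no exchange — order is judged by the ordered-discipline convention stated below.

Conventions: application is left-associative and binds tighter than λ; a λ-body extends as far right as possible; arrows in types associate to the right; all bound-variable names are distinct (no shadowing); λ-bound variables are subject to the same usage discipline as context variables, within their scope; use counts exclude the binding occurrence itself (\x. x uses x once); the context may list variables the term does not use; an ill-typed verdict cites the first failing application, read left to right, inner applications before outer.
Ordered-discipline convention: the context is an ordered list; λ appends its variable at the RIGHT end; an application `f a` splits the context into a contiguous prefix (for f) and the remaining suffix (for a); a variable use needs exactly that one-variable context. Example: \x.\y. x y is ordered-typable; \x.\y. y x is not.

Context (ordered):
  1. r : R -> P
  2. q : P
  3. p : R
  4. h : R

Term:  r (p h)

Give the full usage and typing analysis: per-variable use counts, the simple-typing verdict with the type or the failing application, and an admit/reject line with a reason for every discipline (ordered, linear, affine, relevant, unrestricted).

use counts: r=1; q=0; p=1; h=1
uses in reading order: r, p, h
typing: ill-typed: non-function type R applied to an argument
ordered ✗ (not simply typable)
linear ✗ (fails simple typing)
affine ✗ (a type mismatch blocks all five)
relevant ✗ (the type mismatch rejects it)
unrestricted ✗ (not simply typable)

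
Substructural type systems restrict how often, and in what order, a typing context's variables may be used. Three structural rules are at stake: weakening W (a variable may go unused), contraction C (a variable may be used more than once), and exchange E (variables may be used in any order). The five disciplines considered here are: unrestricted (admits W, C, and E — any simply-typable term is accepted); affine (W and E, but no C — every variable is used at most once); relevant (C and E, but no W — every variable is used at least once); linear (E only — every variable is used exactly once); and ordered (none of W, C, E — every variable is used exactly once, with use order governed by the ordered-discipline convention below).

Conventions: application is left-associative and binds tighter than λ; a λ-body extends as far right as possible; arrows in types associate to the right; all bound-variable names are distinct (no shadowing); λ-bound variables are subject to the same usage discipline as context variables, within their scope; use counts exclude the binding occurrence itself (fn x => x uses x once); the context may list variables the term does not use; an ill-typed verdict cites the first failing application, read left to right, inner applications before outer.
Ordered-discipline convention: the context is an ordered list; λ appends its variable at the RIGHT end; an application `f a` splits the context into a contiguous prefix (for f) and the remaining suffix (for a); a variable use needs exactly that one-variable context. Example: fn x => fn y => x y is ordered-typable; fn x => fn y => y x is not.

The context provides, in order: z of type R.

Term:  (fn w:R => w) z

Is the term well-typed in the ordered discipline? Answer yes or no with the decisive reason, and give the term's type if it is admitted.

yes — single-use (z, w), ordered derivation ok; term : R
variable uses: z ×1, w (λ-bound) ×1
use order (left to right): w, z
typing: the term checks, with type R
across the five disciplines: ordered ✓ | linear ✓ | affine ✓ | relevant ✓ | unrestricted ✓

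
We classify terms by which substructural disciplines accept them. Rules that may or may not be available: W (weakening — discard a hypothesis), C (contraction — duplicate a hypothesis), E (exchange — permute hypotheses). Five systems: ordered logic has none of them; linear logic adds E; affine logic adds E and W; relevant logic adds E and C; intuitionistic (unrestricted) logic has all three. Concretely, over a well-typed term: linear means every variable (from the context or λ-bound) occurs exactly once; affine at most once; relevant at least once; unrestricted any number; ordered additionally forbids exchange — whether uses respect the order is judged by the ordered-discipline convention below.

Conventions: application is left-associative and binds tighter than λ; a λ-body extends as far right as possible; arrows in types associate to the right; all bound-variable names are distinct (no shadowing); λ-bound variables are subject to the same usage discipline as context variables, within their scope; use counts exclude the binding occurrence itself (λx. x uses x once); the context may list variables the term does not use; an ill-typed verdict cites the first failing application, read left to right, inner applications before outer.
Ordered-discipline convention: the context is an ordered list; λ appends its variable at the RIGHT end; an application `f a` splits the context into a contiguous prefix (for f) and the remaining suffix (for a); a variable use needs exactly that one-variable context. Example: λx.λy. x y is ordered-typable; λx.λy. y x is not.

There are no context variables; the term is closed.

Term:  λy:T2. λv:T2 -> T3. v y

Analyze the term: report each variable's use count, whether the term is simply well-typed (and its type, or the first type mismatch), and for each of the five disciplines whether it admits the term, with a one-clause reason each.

counts: y (bound): 1, v (bound): 1
use order (left to right): v, y
typing: ✓ — T2 -> (T2 -> T3) -> T3
ordered ✗ (no contiguous prefix/suffix split fits v, y)
linear ✓ (each of y, v used exactly once)
affine ✓ (no duplicate uses among y, v)
relevant ✓ (at least one use each (y, v))
unrestricted ✓ (well-typed at T2 -> (T2 -> T3) -> T3; no restrictions here)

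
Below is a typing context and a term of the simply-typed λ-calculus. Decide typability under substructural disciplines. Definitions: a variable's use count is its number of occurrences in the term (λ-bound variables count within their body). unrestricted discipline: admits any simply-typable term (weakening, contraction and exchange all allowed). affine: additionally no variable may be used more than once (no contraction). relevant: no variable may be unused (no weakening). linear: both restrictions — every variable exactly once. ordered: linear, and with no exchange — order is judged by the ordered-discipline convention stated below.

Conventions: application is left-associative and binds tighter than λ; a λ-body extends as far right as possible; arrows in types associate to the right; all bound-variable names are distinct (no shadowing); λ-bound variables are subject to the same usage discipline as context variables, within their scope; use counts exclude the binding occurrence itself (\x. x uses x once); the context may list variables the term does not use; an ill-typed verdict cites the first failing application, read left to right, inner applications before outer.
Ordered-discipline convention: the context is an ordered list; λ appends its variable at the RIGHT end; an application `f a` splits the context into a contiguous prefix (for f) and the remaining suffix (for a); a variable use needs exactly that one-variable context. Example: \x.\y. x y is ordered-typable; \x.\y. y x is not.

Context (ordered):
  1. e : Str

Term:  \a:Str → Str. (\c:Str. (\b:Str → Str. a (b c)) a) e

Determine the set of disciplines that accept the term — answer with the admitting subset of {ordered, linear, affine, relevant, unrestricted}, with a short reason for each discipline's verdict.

admitting disciplines: relevant, unrestricted
use counts: e: 1×, a [bound]: 2×, c [bound]: 1×, b [bound]: 1×
uses in reading order: a, b, c, a, e
typing: well-typed at (Str → Str) → Str
ordered: ✗, needs contraction — a ×2
linear: ✗, needs contraction — a ×2
affine: ✗, needs contraction — a ×2
relevant: ✓, e, a, c, b: all used, weakening unneeded
unrestricted: ✓, well-typed at (Str → Str) → Str; no restrictions here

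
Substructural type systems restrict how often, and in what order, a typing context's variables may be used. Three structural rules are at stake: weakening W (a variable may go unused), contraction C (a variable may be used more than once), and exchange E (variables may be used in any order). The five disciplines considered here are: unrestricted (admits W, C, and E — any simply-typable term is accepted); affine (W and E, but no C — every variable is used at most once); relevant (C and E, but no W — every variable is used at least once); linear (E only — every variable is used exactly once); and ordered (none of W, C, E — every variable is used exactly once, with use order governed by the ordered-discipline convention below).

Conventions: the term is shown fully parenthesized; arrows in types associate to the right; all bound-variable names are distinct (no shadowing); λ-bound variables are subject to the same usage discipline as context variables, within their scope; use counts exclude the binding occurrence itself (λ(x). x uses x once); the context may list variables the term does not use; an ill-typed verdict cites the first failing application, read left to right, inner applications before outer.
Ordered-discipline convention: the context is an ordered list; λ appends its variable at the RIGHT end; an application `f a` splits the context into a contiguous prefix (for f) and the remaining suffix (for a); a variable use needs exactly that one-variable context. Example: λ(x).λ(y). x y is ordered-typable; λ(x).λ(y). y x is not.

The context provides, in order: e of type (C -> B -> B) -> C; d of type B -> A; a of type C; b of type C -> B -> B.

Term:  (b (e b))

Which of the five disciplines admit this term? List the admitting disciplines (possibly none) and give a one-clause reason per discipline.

admitted by: unrestricted
usage: e ×1, d ×0, a ×0, b ×2
use order (left to right): b, e, b
typing: the term checks, with type B -> B
ordered: ✗ — uses contraction: b ×2; d, a left unused
linear: ✗ — uses contraction: b ×2; d, a left unused
affine: ✗ — uses contraction: b ×2
relevant: ✗ — d, a left unused
unrestricted: ✓ — simply typable at B -> B; W, C, E all held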